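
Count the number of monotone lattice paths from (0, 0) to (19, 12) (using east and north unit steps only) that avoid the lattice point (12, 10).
Number of paths = 117841269

Total paths from (0, 0) to (19, 12): C(31, 19) = 141120525. Paths through (12, 10): (paths (0, 0) → (12, 10)) × (paths (12, 10) → (19, 12)) = C(22, 12) · C(9, 7) = 646646 · 36 = 23279256. Avoidance count = 141120525 − 23279256 = 117841269.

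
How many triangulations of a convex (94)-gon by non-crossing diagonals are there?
C_92 = 15487357822491889407128326963778343232013931127835600

These polygon triangulations are counted by the Catalan number C_n = (1/(n + 1)) · C(2n, n). For n = 92: C_92 = (1/93) · C(184, 92) = 1440324277491745714862934407631385920577295594888710800/93 = 15487357822491889407128326963778343232013931127835600.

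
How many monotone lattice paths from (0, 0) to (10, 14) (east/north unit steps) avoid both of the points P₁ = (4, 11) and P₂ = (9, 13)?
Number of paths = 909086

Inclusion–exclusion. Total paths: C(24, 10) = 1961256. Through P₁: C(15, 4)·C(9, 6) = 114660. Through P₂: C(22, 9)·C(2, 1) = 994840. Since P₁ is strictly southwest of P₂, a monotone path through both must visit P₁ then P₂; paths through both = C(15, 4)·C(7, 5)·C(2, 1) = 57330. Avoid both = 1961256 − 114660 − 994840 + 57330 = 909086.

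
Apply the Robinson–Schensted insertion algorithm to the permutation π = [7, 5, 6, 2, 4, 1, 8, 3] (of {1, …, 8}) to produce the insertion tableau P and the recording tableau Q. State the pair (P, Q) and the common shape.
P = [1, 3, 8] / [2, 4] / [5, 6] / [7];  Q = [1, 3, 7] / [2, 5] / [4, 8] / [6];  common shape = (3, 2, 2, 1)

Row-insert the values π_1, π_2, … into P one at a time, bumping the leftmost entry strictly greater than the inserted value down to the next row. The recording tableau Q records, in position (i, j), the step at which that cell was added to P.
  Insert 7 (step 1): P = [7];  Q = [1]
  Insert 5 (step 2): P = [5] / [7];  Q = [1] / [2]
  Insert 6 (step 3): P = [5, 6] / [7];  Q = [1, 3] / [2]
  Insert 2 (step 4): P = [2, 6] / [5] / [7];  Q = [1, 3] / [2] / [4]
  Insert 4 (step 5): P = [2, 4] / [5, 6] / [7];  Q = [1, 3] / [2, 5] / [4]
  Insert 1 (step 6): P = [1, 4] / [2, 6] / [5] / [7];  Q = [1, 3] / [2, 5] / [4] / [6]
  Insert 8 (step 7): P = [1, 4, 8] / [2, 6] / [5] / [7];  Q = [1, 3, 7] / [2, 5] / [4] / [6]
  Insert 3 (step 8): P = [1, 3, 8] / [2, 4] / [5, 6] / [7];  Q = [1, 3, 7] / [2, 5] / [4, 8] / [6]
Final shape: (3, 2, 2, 1).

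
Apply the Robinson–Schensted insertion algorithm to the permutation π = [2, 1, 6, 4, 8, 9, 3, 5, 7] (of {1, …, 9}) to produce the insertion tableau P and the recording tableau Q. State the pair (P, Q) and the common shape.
P = [1, 3, 5, 7] / [2, 4, 8, 9] / [6];  Q = [1, 3, 5, 6] / [2, 4, 8, 9] / [7];  common shape = (4, 4, 1)

Row-insert the values π_1, π_2, … into P one at a time, bumping the leftmost entry strictly greater than the inserted value down to the next row. The recording tableau Q records, in position (i, j), the step at which that cell was added to P.
  Insert 2 (step 1): P = [2];  Q = [1]
  Insert 1 (step 2): P = [1] / [2];  Q = [1] / [2]
  Insert 6 (step 3): P = [1, 6] / [2];  Q = [1, 3] / [2]
  Insert 4 (step 4): P = [1, 4] / [2, 6];  Q = [1, 3] / [2, 4]
  Insert 8 (step 5): P = [1, 4, 8] / [2, 6];  Q = [1, 3, 5] / [2, 4]
  Insert 9 (step 6): P = [1, 4, 8, 9] / [2, 6];  Q = [1, 3, 5, 6] / [2, 4]
  Insert 3 (step 7): P = [1, 3, 8, 9] / [2, 4] / [6];  Q = [1, 3, 5, 6] / [2, 4] / [7]
  Insert 5 (step 8): P = [1, 3, 5, 9] / [2, 4, 8] / [6];  Q = [1, 3, 5, 6] / [2, 4, 8] / [7]
  Insert 7 (step 9): P = [1, 3, 5, 7] / [2, 4, 8, 9] / [6];  Q = [1, 3, 5, 6] / [2, 4, 8, 9] / [7]
Final shape: (4, 4, 1).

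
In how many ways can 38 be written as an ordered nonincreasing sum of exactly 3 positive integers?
p(38, 3 parts) = 120

Partitions of n into exactly k parts are in bijection with partitions of n − k into at most k parts (subtract 1 from each part). So p(38, exactly 3) = p(35, parts ≤ 3). Computing via the recurrence p(m, j) = p(m, j−1) + p(m−j, j) gives 120.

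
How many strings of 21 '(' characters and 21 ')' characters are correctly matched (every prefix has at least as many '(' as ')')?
C_21 = 24466267020

These balanced parentheses are counted by the Catalan number C_n = (1/(n + 1)) · C(2n, n). For n = 21: C_21 = (1/22) · C(42, 21) = 538257874440/22 = 24466267020.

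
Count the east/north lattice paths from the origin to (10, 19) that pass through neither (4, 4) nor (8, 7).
Number of paths = 15868895

Inclusion–exclusion. Total paths: C(29, 10) = 20030010. Through P₁: C(8, 4)·C(21, 6) = 3798480. Through P₂: C(15, 8)·C(14, 2) = 585585. Since P₁ is strictly southwest of P₂, a monotone path through both must visit P₁ then P₂; paths through both = C(8, 4)·C(7, 4)·C(14, 2) = 222950. Avoid both = 20030010 − 3798480 − 585585 + 222950 = 15868895.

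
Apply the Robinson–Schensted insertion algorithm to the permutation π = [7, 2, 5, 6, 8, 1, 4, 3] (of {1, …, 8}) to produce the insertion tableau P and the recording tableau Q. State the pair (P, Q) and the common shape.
P = [1, 3, 6, 8] / [2, 4] / [5] / [7];  Q = [1, 3, 4, 5] / [2, 7] / [6] / [8];  common shape = (4, 2, 1, 1)

Row-insert the values π_1, π_2, … into P one at a time, bumping the leftmost entry strictly greater than the inserted value down to the next row. The recording tableau Q records, in position (i, j), the step at which that cell was added to P.
  Insert 7 (step 1): P = [7];  Q = [1]
  Insert 2 (step 2): P = [2] / [7];  Q = [1] / [2]
  Insert 5 (step 3): P = [2, 5] / [7];  Q = [1, 3] / [2]
  Insert 6 (step 4): P = [2, 5, 6] / [7];  Q = [1, 3, 4] / [2]
  Insert 8 (step 5): P = [2, 5, 6, 8] / [7];  Q = [1, 3, 4, 5] / [2]
  Insert 1 (step 6): P = [1, 5, 6, 8] / [2] / [7];  Q = [1, 3, 4, 5] / [2] / [6]
  Insert 4 (step 7): P = [1, 4, 6, 8] / [2, 5] / [7];  Q = [1, 3, 4, 5] / [2, 7] / [6]
  Insert 3 (step 8): P = [1, 3, 6, 8] / [2, 4] / [5] / [7];  Q = [1, 3, 4, 5] / [2, 7] / [6] / [8]
Final shape: (4, 2, 1, 1).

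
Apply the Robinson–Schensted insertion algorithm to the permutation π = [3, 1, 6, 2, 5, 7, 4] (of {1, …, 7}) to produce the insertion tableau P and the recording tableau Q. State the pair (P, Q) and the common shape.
P = [1, 2, 4, 7] / [3, 5] / [6];  Q = [1, 3, 5, 6] / [2, 4] / [7];  common shape = (4, 2, 1)

Row-insert the values π_1, π_2, … into P one at a time, bumping the leftmost entry strictly greater than the inserted value down to the next row. The recording tableau Q records, in position (i, j), the step at which that cell was added to P.
  Insert 3 (step 1): P = [3];  Q = [1]
  Insert 1 (step 2): P = [1] / [3];  Q = [1] / [2]
  Insert 6 (step 3): P = [1, 6] / [3];  Q = [1, 3] / [2]
  Insert 2 (step 4): P = [1, 2] / [3, 6];  Q = [1, 3] / [2, 4]
  Insert 5 (step 5): P = [1, 2, 5] / [3, 6];  Q = [1, 3, 5] / [2, 4]
  Insert 7 (step 6): P = [1, 2, 5, 7] / [3, 6];  Q = [1, 3, 5, 6] / [2, 4]
  Insert 4 (step 7): P = [1, 2, 4, 7] / [3, 5] / [6];  Q = [1, 3, 5, 6] / [2, 4] / [7]
Final shape: (4, 2, 1).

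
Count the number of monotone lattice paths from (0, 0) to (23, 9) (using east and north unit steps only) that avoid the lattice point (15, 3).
Number of paths = 25598352

Total paths from (0, 0) to (23, 9): C(32, 23) = 28048800. Paths through (15, 3): (paths (0, 0) → (15, 3)) × (paths (15, 3) → (23, 9)) = C(18, 15) · C(14, 8) = 816 · 3003 = 2450448. Avoidance count = 28048800 − 2450448 = 25598352.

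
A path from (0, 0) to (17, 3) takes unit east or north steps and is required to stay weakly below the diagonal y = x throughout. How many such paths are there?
Number of paths = 950

By the reflection principle (André's argument), the number of monotone paths to (17, 3) with n ≤ m that never go above y = x is C(20, 17) − C(20, 18) = 1140 − 190 = 950.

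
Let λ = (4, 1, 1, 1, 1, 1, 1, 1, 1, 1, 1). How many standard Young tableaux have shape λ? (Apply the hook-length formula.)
# SYT of shape (4, 1, 1, 1, 1, 1, 1, 1, 1, 1, 1) = 286

Hook-length formula: f^λ = n! / Π hook(c), product over all cells c of the Young diagram. For λ = (4, 1, 1, 1, 1, 1, 1, 1, 1, 1, 1), n = 14 boxes. Hook lengths by row (left-to-right, top-to-bottom): [14, 3, 2, 1]; [10]; [9]; [8]; [7]; [6]; [5]; [4]; [3]; [2]; [1]. Product of hooks = 304819200. So f^λ = 14! / 304819200 = 87178291200 / 304819200 = 286.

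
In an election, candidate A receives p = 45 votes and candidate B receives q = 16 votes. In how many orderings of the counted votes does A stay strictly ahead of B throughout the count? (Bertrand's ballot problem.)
Strict-lead orderings = 96414286661805

Total orderings of the 61 votes with 45 for A: C(61, 45) = 202802465047245. By the Bertrand ballot formula (Cycle Lemma / reflection principle), the number of orderings in which A is strictly ahead of B throughout is (p − q)/(p + q) · C(p + q, p) = (45 − 16)/(45 + 16) · 202802465047245 = 96414286661805.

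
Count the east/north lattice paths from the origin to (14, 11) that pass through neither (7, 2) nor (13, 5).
Number of paths = 4006752

Inclusion–exclusion. Total paths: C(25, 14) = 4457400. Through P₁: C(9, 7)·C(16, 7) = 411840. Through P₂: C(18, 13)·C(7, 1) = 59976. Since P₁ is strictly southwest of P₂, a monotone path through both must visit P₁ then P₂; paths through both = C(9, 7)·C(9, 6)·C(7, 1) = 21168. Avoid both = 4457400 − 411840 − 59976 + 21168 = 4006752.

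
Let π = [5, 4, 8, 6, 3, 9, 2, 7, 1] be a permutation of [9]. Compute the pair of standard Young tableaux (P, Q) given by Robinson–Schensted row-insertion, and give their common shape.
P = [1, 6, 7] / [2, 8, 9] / [3] / [4] / [5];  Q = [1, 3, 6] / [2, 4, 8] / [5] / [7] / [9];  common shape = (3, 3, 1, 1, 1)

Row-insert the values π_1, π_2, … into P one at a time, bumping the leftmost entry strictly greater than the inserted value down to the next row. The recording tableau Q records, in position (i, j), the step at which that cell was added to P.
  Insert 5 (step 1): P = [5];  Q = [1]
  Insert 4 (step 2): P = [4] / [5];  Q = [1] / [2]
  Insert 8 (step 3): P = [4, 8] / [5];  Q = [1, 3] / [2]
  Insert 6 (step 4): P = [4, 6] / [5, 8];  Q = [1, 3] / [2, 4]
  Insert 3 (step 5): P = [3, 6] / [4, 8] / [5];  Q = [1, 3] / [2, 4] / [5]
  Insert 9 (step 6): P = [3, 6, 9] / [4, 8] / [5];  Q = [1, 3, 6] / [2, 4] / [5]
  Insert 2 (step 7): P = [2, 6, 9] / [3, 8] / [4] / [5];  Q = [1, 3, 6] / [2, 4] / [5] / [7]
  Insert 7 (step 8): P = [2, 6, 7] / [3, 8, 9] / [4] / [5];  Q = [1, 3, 6] / [2, 4, 8] / [5] / [7]
  Insert 1 (step 9): P = [1, 6, 7] / [2, 8, 9] / [3] / [4] / [5];  Q = [1, 3, 6] / [2, 4, 8] / [5] / [7] / [9]
Final shape: (3, 3, 1, 1, 1).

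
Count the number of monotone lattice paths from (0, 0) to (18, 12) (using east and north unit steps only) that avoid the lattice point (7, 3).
Number of paths = 66338025

Total paths from (0, 0) to (18, 12): C(30, 18) = 86493225. Paths through (7, 3): (paths (0, 0) → (7, 3)) × (paths (7, 3) → (18, 12)) = C(10, 7) · C(20, 11) = 120 · 167960 = 20155200. Avoidance count = 86493225 − 20155200 = 66338025.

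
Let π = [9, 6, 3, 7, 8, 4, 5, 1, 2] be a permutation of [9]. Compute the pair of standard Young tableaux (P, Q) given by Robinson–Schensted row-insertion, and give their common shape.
P = [1, 2, 5] / [3, 4, 8] / [6, 7] / [9];  Q = [1, 4, 5] / [2, 6, 7] / [3, 9] / [8];  common shape = (3, 3, 2, 1)

Row-insert the values π_1, π_2, … into P one at a time, bumping the leftmost entry strictly greater than the inserted value down to the next row. The recording tableau Q records, in position (i, j), the step at which that cell was added to P.
  Insert 9 (step 1): P = [9];  Q = [1]
  Insert 6 (step 2): P = [6] / [9];  Q = [1] / [2]
  Insert 3 (step 3): P = [3] / [6] / [9];  Q = [1] / [2] / [3]
  Insert 7 (step 4): P = [3, 7] / [6] / [9];  Q = [1, 4] / [2] / [3]
  Insert 8 (step 5): P = [3, 7, 8] / [6] / [9];  Q = [1, 4, 5] / [2] / [3]
  Insert 4 (step 6): P = [3, 4, 8] / [6, 7] / [9];  Q = [1, 4, 5] / [2, 6] / [3]
  Insert 5 (step 7): P = [3, 4, 5] / [6, 7, 8] / [9];  Q = [1, 4, 5] / [2, 6, 7] / [3]
  Insert 1 (step 8): P = [1, 4, 5] / [3, 7, 8] / [6] / [9];  Q = [1, 4, 5] / [2, 6, 7] / [3] / [8]
  Insert 2 (step 9): P = [1, 2, 5] / [3, 4, 8] / [6, 7] / [9];  Q = [1, 4, 5] / [2, 6, 7] / [3, 9] / [8]
Final shape: (3, 3, 2, 1).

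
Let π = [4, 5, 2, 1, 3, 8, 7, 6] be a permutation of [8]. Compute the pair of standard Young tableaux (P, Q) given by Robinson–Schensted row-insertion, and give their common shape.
P = [1, 3, 6] / [2, 5, 7] / [4, 8];  Q = [1, 2, 6] / [3, 5, 7] / [4, 8];  common shape = (3, 3, 2)

Row-insert the values π_1, π_2, … into P one at a time, bumping the leftmost entry strictly greater than the inserted value down to the next row. The recording tableau Q records, in position (i, j), the step at which that cell was added to P.
  Insert 4 (step 1): P = [4];  Q = [1]
  Insert 5 (step 2): P = [4, 5];  Q = [1, 2]
  Insert 2 (step 3): P = [2, 5] / [4];  Q = [1, 2] / [3]
  Insert 1 (step 4): P = [1, 5] / [2] / [4];  Q = [1, 2] / [3] / [4]
  Insert 3 (step 5): P = [1, 3] / [2, 5] / [4];  Q = [1, 2] / [3, 5] / [4]
  Insert 8 (step 6): P = [1, 3, 8] / [2, 5] / [4];  Q = [1, 2, 6] / [3, 5] / [4]
  Insert 7 (step 7): P = [1, 3, 7] / [2, 5, 8] / [4];  Q = [1, 2, 6] / [3, 5, 7] / [4]
  Insert 6 (step 8): P = [1, 3, 6] / [2, 5, 7] / [4, 8];  Q = [1, 2, 6] / [3, 5, 7] / [4, 8]
Final shape: (3, 3, 2).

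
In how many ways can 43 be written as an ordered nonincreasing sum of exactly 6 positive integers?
p(43, 6 parts) = 2702

Partitions of n into exactly k parts are in bijection with partitions of n − k into at most k parts (subtract 1 from each part). So p(43, exactly 6) = p(37, parts ≤ 6). Computing via the recurrence p(m, j) = p(m, j−1) + p(m−j, j) gives 2702.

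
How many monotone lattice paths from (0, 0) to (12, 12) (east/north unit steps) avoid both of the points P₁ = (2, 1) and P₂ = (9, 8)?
Number of paths = 1155518

Inclusion–exclusion. Total paths: C(24, 12) = 2704156. Through P₁: C(3, 2)·C(21, 10) = 1058148. Through P₂: C(17, 9)·C(7, 3) = 850850. Since P₁ is strictly southwest of P₂, a monotone path through both must visit P₁ then P₂; paths through both = C(3, 2)·C(14, 7)·C(7, 3) = 360360. Avoid both = 2704156 − 1058148 − 850850 + 360360 = 1155518.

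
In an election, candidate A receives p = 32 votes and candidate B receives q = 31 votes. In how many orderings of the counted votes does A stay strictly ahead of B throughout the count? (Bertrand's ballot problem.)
Strict-lead orderings = 14544636039226909

Total orderings of the 63 votes with 32 for A: C(63, 32) = 916312070471295267. By the Bertrand ballot formula (Cycle Lemma / reflection principle), the number of orderings in which A is strictly ahead of B throughout is (p − q)/(p + q) · C(p + q, p) = (32 − 31)/(32 + 31) · 916312070471295267 = 14544636039226909.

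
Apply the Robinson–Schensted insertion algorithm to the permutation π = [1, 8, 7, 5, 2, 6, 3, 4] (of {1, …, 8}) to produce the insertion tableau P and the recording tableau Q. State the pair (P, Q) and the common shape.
P = [1, 2, 3, 4] / [5, 6] / [7] / [8];  Q = [1, 2, 6, 8] / [3, 7] / [4] / [5];  common shape = (4, 2, 1, 1)

Row-insert the values π_1, π_2, … into P one at a time, bumping the leftmost entry strictly greater than the inserted value down to the next row. The recording tableau Q records, in position (i, j), the step at which that cell was added to P.
  Insert 1 (step 1): P = [1];  Q = [1]
  Insert 8 (step 2): P = [1, 8];  Q = [1, 2]
  Insert 7 (step 3): P = [1, 7] / [8];  Q = [1, 2] / [3]
  Insert 5 (step 4): P = [1, 5] / [7] / [8];  Q = [1, 2] / [3] / [4]
  Insert 2 (step 5): P = [1, 2] / [5] / [7] / [8];  Q = [1, 2] / [3] / [4] / [5]
  Insert 6 (step 6): P = [1, 2, 6] / [5] / [7] / [8];  Q = [1, 2, 6] / [3] / [4] / [5]
  Insert 3 (step 7): P = [1, 2, 3] / [5, 6] / [7] / [8];  Q = [1, 2, 6] / [3, 7] / [4] / [5]
  Insert 4 (step 8): P = [1, 2, 3, 4] / [5, 6] / [7] / [8];  Q = [1, 2, 6, 8] / [3, 7] / [4] / [5]
Final shape: (4, 2, 1, 1).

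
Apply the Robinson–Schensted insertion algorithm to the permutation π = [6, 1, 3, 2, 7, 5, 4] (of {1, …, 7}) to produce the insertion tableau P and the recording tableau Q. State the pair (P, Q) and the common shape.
P = [1, 2, 4] / [3, 5] / [6, 7];  Q = [1, 3, 5] / [2, 6] / [4, 7];  common shape = (3, 2, 2)

Row-insert the values π_1, π_2, … into P one at a time, bumping the leftmost entry strictly greater than the inserted value down to the next row. The recording tableau Q records, in position (i, j), the step at which that cell was added to P.
  Insert 6 (step 1): P = [6];  Q = [1]
  Insert 1 (step 2): P = [1] / [6];  Q = [1] / [2]
  Insert 3 (step 3): P = [1, 3] / [6];  Q = [1, 3] / [2]
  Insert 2 (step 4): P = [1, 2] / [3] / [6];  Q = [1, 3] / [2] / [4]
  Insert 7 (step 5): P = [1, 2, 7] / [3] / [6];  Q = [1, 3, 5] / [2] / [4]
  Insert 5 (step 6): P = [1, 2, 5] / [3, 7] / [6];  Q = [1, 3, 5] / [2, 6] / [4]
  Insert 4 (step 7): P = [1, 2, 4] / [3, 5] / [6, 7];  Q = [1, 3, 5] / [2, 6] / [4, 7]
Final shape: (3, 2, 2).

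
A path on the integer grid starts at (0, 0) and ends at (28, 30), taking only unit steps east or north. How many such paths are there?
Number of paths = 29065024282889672

A monotone lattice path from (0, 0) to (28, 30) consists of 28 east steps and 30 north steps in some order, so it is determined by which 28 of the 58 steps are east. The count is C(58, 28) = 29065024282889672.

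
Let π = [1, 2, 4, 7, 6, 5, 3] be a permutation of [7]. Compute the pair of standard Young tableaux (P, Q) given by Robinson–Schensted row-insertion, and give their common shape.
P = [1, 2, 3, 5] / [4] / [6] / [7];  Q = [1, 2, 3, 4] / [5] / [6] / [7];  common shape = (4, 1, 1, 1)

Row-insert the values π_1, π_2, … into P one at a time, bumping the leftmost entry strictly greater than the inserted value down to the next row. The recording tableau Q records, in position (i, j), the step at which that cell was added to P.
  Insert 1 (step 1): P = [1];  Q = [1]
  Insert 2 (step 2): P = [1, 2];  Q = [1, 2]
  Insert 4 (step 3): P = [1, 2, 4];  Q = [1, 2, 3]
  Insert 7 (step 4): P = [1, 2, 4, 7];  Q = [1, 2, 3, 4]
  Insert 6 (step 5): P = [1, 2, 4, 6] / [7];  Q = [1, 2, 3, 4] / [5]
  Insert 5 (step 6): P = [1, 2, 4, 5] / [6] / [7];  Q = [1, 2, 3, 4] / [5] / [6]
  Insert 3 (step 7): P = [1, 2, 3, 5] / [4] / [6] / [7];  Q = [1, 2, 3, 4] / [5] / [6] / [7]
Final shape: (4, 1, 1, 1).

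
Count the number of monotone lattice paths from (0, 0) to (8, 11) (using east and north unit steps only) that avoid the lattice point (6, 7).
Number of paths = 49842

Total paths from (0, 0) to (8, 11): C(19, 8) = 75582. Paths through (6, 7): (paths (0, 0) → (6, 7)) × (paths (6, 7) → (8, 11)) = C(13, 6) · C(6, 2) = 1716 · 15 = 25740. Avoidance count = 75582 − 25740 = 49842.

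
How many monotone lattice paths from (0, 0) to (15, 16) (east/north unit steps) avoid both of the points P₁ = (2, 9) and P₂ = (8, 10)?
Number of paths = 221848527

Inclusion–exclusion. Total paths: C(31, 15) = 300540195. Through P₁: C(11, 2)·C(20, 13) = 4263600. Through P₂: C(18, 8)·C(13, 7) = 75088728. Since P₁ is strictly southwest of P₂, a monotone path through both must visit P₁ then P₂; paths through both = C(11, 2)·C(7, 6)·C(13, 7) = 660660. Avoid both = 300540195 − 4263600 − 75088728 + 660660 = 221848527.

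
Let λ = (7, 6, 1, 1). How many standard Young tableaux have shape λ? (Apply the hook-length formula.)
# SYT of shape (7, 6, 1, 1) = 27027

Hook-length formula: f^λ = n! / Π hook(c), product over all cells c of the Young diagram. For λ = (7, 6, 1, 1), n = 15 boxes. Hook lengths by row (left-to-right, top-to-bottom): [10, 7, 6, 5, 4, 3, 1]; [8, 5, 4, 3, 2, 1]; [2]; [1]. Product of hooks = 48384000. So f^λ = 15! / 48384000 = 1307674368000 / 48384000 = 27027.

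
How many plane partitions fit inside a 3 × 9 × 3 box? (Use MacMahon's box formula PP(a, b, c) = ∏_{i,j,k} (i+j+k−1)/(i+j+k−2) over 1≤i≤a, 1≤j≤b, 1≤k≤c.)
PP(3, 9, 3) = 572572

Evaluate the triple product over i = 1..3, j = 1..9, k = 1..3. The factors are (2/1) · (3/2) · (4/3) · (3/2) · (4/3) · (5/4) · (4/3) · (5/4) · … (81 factors total). The numerators and denominators telescope so the product is an integer; carrying out the multiplication exactly gives PP(3, 9, 3) = 572572.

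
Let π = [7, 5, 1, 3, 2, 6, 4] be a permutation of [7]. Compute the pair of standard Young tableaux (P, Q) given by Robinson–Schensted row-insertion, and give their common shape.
P = [1, 2, 4] / [3, 6] / [5] / [7];  Q = [1, 4, 6] / [2, 7] / [3] / [5];  common shape = (3, 2, 1, 1)

Row-insert the values π_1, π_2, … into P one at a time, bumping the leftmost entry strictly greater than the inserted value down to the next row. The recording tableau Q records, in position (i, j), the step at which that cell was added to P.
  Insert 7 (step 1): P = [7];  Q = [1]
  Insert 5 (step 2): P = [5] / [7];  Q = [1] / [2]
  Insert 1 (step 3): P = [1] / [5] / [7];  Q = [1] / [2] / [3]
  Insert 3 (step 4): P = [1, 3] / [5] / [7];  Q = [1, 4] / [2] / [3]
  Insert 2 (step 5): P = [1, 2] / [3] / [5] / [7];  Q = [1, 4] / [2] / [3] / [5]
  Insert 6 (step 6): P = [1, 2, 6] / [3] / [5] / [7];  Q = [1, 4, 6] / [2] / [3] / [5]
  Insert 4 (step 7): P = [1, 2, 4] / [3, 6] / [5] / [7];  Q = [1, 4, 6] / [2, 7] / [3] / [5]
Final shape: (3, 2, 1, 1).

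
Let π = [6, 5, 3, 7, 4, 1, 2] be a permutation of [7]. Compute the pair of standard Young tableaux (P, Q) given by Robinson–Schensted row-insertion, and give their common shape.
P = [1, 2] / [3, 4] / [5, 7] / [6];  Q = [1, 4] / [2, 5] / [3, 7] / [6];  common shape = (2, 2, 2, 1)

Row-insert the values π_1, π_2, … into P one at a time, bumping the leftmost entry strictly greater than the inserted value down to the next row. The recording tableau Q records, in position (i, j), the step at which that cell was added to P.
  Insert 6 (step 1): P = [6];  Q = [1]
  Insert 5 (step 2): P = [5] / [6];  Q = [1] / [2]
  Insert 3 (step 3): P = [3] / [5] / [6];  Q = [1] / [2] / [3]
  Insert 7 (step 4): P = [3, 7] / [5] / [6];  Q = [1, 4] / [2] / [3]
  Insert 4 (step 5): P = [3, 4] / [5, 7] / [6];  Q = [1, 4] / [2, 5] / [3]
  Insert 1 (step 6): P = [1, 4] / [3, 7] / [5] / [6];  Q = [1, 4] / [2, 5] / [3] / [6]
  Insert 2 (step 7): P = [1, 2] / [3, 4] / [5, 7] / [6];  Q = [1, 4] / [2, 5] / [3, 7] / [6]
Final shape: (2, 2, 2, 1).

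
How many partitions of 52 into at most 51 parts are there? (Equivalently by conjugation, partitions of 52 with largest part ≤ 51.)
p(52, parts ≤ 51) = 281588

Use the recurrence p(n, m) = p(n, m−1) + p(n−m, m): either the largest part is < m (count p(n, m−1)) or the largest part is exactly m (remove one copy of m, count p(n−m, m)). With p(0, ·) = 1 this gives p(52, parts ≤ 51) = 281588. (By conjugating Young diagrams, this also counts partitions of 52 into at most 51 parts.)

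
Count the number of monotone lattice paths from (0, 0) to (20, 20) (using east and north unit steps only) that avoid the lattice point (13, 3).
Number of paths = 137652710580

Total paths from (0, 0) to (20, 20): C(40, 20) = 137846528820. Paths through (13, 3): (paths (0, 0) → (13, 3)) × (paths (13, 3) → (20, 20)) = C(16, 13) · C(24, 7) = 560 · 346104 = 193818240. Avoidance count = 137846528820 − 193818240 = 137652710580.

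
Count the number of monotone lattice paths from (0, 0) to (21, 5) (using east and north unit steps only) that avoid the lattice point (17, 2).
Number of paths = 59795

Total paths from (0, 0) to (21, 5): C(26, 21) = 65780. Paths through (17, 2): (paths (0, 0) → (17, 2)) × (paths (17, 2) → (21, 5)) = C(19, 17) · C(7, 4) = 171 · 35 = 5985. Avoidance count = 65780 − 5985 = 59795.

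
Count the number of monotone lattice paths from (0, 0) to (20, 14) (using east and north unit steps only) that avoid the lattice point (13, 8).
Number of paths = 1042786800

Total paths from (0, 0) to (20, 14): C(34, 20) = 1391975640. Paths through (13, 8): (paths (0, 0) → (13, 8)) × (paths (13, 8) → (20, 14)) = C(21, 13) · C(13, 7) = 203490 · 1716 = 349188840. Avoidance count = 1391975640 − 349188840 = 1042786800.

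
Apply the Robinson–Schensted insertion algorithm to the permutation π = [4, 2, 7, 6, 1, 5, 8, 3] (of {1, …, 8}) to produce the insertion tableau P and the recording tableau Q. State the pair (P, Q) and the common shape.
P = [1, 3, 8] / [2, 5] / [4, 6] / [7];  Q = [1, 3, 7] / [2, 4] / [5, 6] / [8];  common shape = (3, 2, 2, 1)

Row-insert the values π_1, π_2, … into P one at a time, bumping the leftmost entry strictly greater than the inserted value down to the next row. The recording tableau Q records, in position (i, j), the step at which that cell was added to P.
  Insert 4 (step 1): P = [4];  Q = [1]
  Insert 2 (step 2): P = [2] / [4];  Q = [1] / [2]
  Insert 7 (step 3): P = [2, 7] / [4];  Q = [1, 3] / [2]
  Insert 6 (step 4): P = [2, 6] / [4, 7];  Q = [1, 3] / [2, 4]
  Insert 1 (step 5): P = [1, 6] / [2, 7] / [4];  Q = [1, 3] / [2, 4] / [5]
  Insert 5 (step 6): P = [1, 5] / [2, 6] / [4, 7];  Q = [1, 3] / [2, 4] / [5, 6]
  Insert 8 (step 7): P = [1, 5, 8] / [2, 6] / [4, 7];  Q = [1, 3, 7] / [2, 4] / [5, 6]
  Insert 3 (step 8): P = [1, 3, 8] / [2, 5] / [4, 6] / [7];  Q = [1, 3, 7] / [2, 4] / [5, 6] / [8]
Final shape: (3, 2, 2, 1).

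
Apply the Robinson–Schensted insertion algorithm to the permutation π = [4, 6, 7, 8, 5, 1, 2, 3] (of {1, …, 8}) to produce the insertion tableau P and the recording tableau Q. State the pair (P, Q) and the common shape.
P = [1, 2, 3, 8] / [4, 5, 7] / [6];  Q = [1, 2, 3, 4] / [5, 7, 8] / [6];  common shape = (4, 3, 1)

Row-insert the values π_1, π_2, … into P one at a time, bumping the leftmost entry strictly greater than the inserted value down to the next row. The recording tableau Q records, in position (i, j), the step at which that cell was added to P.
  Insert 4 (step 1): P = [4];  Q = [1]
  Insert 6 (step 2): P = [4, 6];  Q = [1, 2]
  Insert 7 (step 3): P = [4, 6, 7];  Q = [1, 2, 3]
  Insert 8 (step 4): P = [4, 6, 7, 8];  Q = [1, 2, 3, 4]
  Insert 5 (step 5): P = [4, 5, 7, 8] / [6];  Q = [1, 2, 3, 4] / [5]
  Insert 1 (step 6): P = [1, 5, 7, 8] / [4] / [6];  Q = [1, 2, 3, 4] / [5] / [6]
  Insert 2 (step 7): P = [1, 2, 7, 8] / [4, 5] / [6];  Q = [1, 2, 3, 4] / [5, 7] / [6]
  Insert 3 (step 8): P = [1, 2, 3, 8] / [4, 5, 7] / [6];  Q = [1, 2, 3, 4] / [5, 7, 8] / [6]
Final shape: (4, 3, 1).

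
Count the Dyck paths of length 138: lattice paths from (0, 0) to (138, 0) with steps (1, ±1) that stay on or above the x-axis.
C_69 = 337485502510215975556783793455058624700

These Dyck paths are counted by the Catalan number C_n = (1/(n + 1)) · C(2n, n). For n = 69: C_69 = (1/70) · C(138, 69) = 23623985175715118288974865541854103729000/70 = 337485502510215975556783793455058624700.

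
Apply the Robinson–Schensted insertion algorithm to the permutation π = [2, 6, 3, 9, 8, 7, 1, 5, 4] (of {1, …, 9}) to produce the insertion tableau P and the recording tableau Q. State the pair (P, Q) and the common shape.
P = [1, 3, 4] / [2, 5] / [6, 7] / [8] / [9];  Q = [1, 2, 4] / [3, 5] / [6, 8] / [7] / [9];  common shape = (3, 2, 2, 1, 1)

Row-insert the values π_1, π_2, … into P one at a time, bumping the leftmost entry strictly greater than the inserted value down to the next row. The recording tableau Q records, in position (i, j), the step at which that cell was added to P.
  Insert 2 (step 1): P = [2];  Q = [1]
  Insert 6 (step 2): P = [2, 6];  Q = [1, 2]
  Insert 3 (step 3): P = [2, 3] / [6];  Q = [1, 2] / [3]
  Insert 9 (step 4): P = [2, 3, 9] / [6];  Q = [1, 2, 4] / [3]
  Insert 8 (step 5): P = [2, 3, 8] / [6, 9];  Q = [1, 2, 4] / [3, 5]
  Insert 7 (step 6): P = [2, 3, 7] / [6, 8] / [9];  Q = [1, 2, 4] / [3, 5] / [6]
  Insert 1 (step 7): P = [1, 3, 7] / [2, 8] / [6] / [9];  Q = [1, 2, 4] / [3, 5] / [6] / [7]
  Insert 5 (step 8): P = [1, 3, 5] / [2, 7] / [6, 8] / [9];  Q = [1, 2, 4] / [3, 5] / [6, 8] / [7]
  Insert 4 (step 9): P = [1, 3, 4] / [2, 5] / [6, 7] / [8] / [9];  Q = [1, 2, 4] / [3, 5] / [6, 8] / [7] / [9]
Final shape: (3, 2, 2, 1, 1).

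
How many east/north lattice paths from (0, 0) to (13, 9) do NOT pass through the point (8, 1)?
Number of paths = 485837

Total paths from (0, 0) to (13, 9): C(22, 13) = 497420. Paths through (8, 1): (paths (0, 0) → (8, 1)) × (paths (8, 1) → (13, 9)) = C(9, 8) · C(13, 5) = 9 · 1287 = 11583. Avoidance count = 497420 − 11583 = 485837.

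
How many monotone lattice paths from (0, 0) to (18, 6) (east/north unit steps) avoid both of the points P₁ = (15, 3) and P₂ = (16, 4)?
Number of paths = 98998

Inclusion–exclusion. Total paths: C(24, 18) = 134596. Through P₁: C(18, 15)·C(6, 3) = 16320. Through P₂: C(20, 16)·C(4, 2) = 29070. Since P₁ is strictly southwest of P₂, a monotone path through both must visit P₁ then P₂; paths through both = C(18, 15)·C(2, 1)·C(4, 2) = 9792. Avoid both = 134596 − 16320 − 29070 + 9792 = 98998.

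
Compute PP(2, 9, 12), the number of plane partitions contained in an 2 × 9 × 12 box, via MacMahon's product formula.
PP(2, 9, 12) = 14620666060

Evaluate the triple product over i = 1..2, j = 1..9, k = 1..12. The factors are (2/1) · (3/2) · (4/3) · (5/4) · (6/5) · (7/6) · (8/7) · (9/8) · … (216 factors total). The numerators and denominators telescope so the product is an integer; carrying out the multiplication exactly gives PP(2, 9, 12) = 14620666060.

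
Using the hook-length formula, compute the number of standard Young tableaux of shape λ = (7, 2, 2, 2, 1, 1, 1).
# SYT of shape (7, 2, 2, 2, 1, 1, 1) = 197120

Hook-length formula: f^λ = n! / Π hook(c), product over all cells c of the Young diagram. For λ = (7, 2, 2, 2, 1, 1, 1), n = 16 boxes. Hook lengths by row (left-to-right, top-to-bottom): [13, 9, 5, 4, 3, 2, 1]; [7, 3]; [6, 2]; [5, 1]; [3]; [2]; [1]. Product of hooks = 106142400. So f^λ = 16! / 106142400 = 20922789888000 / 106142400 = 197120.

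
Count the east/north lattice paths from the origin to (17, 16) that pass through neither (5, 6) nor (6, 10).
Number of paths = 797534210

Inclusion–exclusion. Total paths: C(33, 17) = 1166803110. Through P₁: C(11, 5)·C(22, 12) = 298750452. Through P₂: C(16, 6)·C(17, 11) = 99107008. Since P₁ is strictly southwest of P₂, a monotone path through both must visit P₁ then P₂; paths through both = C(11, 5)·C(5, 1)·C(17, 11) = 28588560. Avoid both = 1166803110 − 298750452 − 99107008 + 28588560 = 797534210.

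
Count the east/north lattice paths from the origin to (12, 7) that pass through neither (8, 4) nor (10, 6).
Number of paths = 17949

Inclusion–exclusion. Total paths: C(19, 12) = 50388. Through P₁: C(12, 8)·C(7, 4) = 17325. Through P₂: C(16, 10)·C(3, 2) = 24024. Since P₁ is strictly southwest of P₂, a monotone path through both must visit P₁ then P₂; paths through both = C(12, 8)·C(4, 2)·C(3, 2) = 8910. Avoid both = 50388 − 17325 − 24024 + 8910 = 17949.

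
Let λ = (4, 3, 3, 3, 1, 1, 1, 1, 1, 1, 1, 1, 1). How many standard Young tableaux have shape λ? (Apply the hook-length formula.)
# SYT of shape (4, 3, 3, 3, 1, 1, 1, 1, 1, 1, 1, 1, 1) = 20518575

Hook-length formula: f^λ = n! / Π hook(c), product over all cells c of the Young diagram. For λ = (4, 3, 3, 3, 1, 1, 1, 1, 1, 1, 1, 1, 1), n = 22 boxes. Hook lengths by row (left-to-right, top-to-bottom): [16, 6, 5, 1]; [14, 4, 3]; [13, 3, 2]; [12, 2, 1]; [9]; [8]; [7]; [6]; [5]; [4]; [3]; [2]; [1]. Product of hooks = 54779668070400. So f^λ = 22! / 54779668070400 = 1124000727777607680000 / 54779668070400 = 20518575.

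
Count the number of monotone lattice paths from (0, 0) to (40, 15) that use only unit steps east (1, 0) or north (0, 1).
Number of paths = 11899700525790

A monotone lattice path from (0, 0) to (40, 15) consists of 40 east steps and 15 north steps in some order, so it is determined by which 40 of the 55 steps are east. The count is C(55, 40) = 11899700525790.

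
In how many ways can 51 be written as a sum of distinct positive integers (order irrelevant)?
q(51) = 4097

A partition into distinct parts is a strictly decreasing sequence summing to n. The recurrence d(n, m) = d(n, m−1) + d(n−m, m−1) (use part m at most once) with q(n) = d(n, n) gives q(51) = 4097. (Euler's theorem: # distinct-part partitions = # odd-part partitions.)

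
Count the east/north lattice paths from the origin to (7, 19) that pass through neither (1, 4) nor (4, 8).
Number of paths = 270000

Inclusion–exclusion. Total paths: C(26, 7) = 657800. Through P₁: C(5, 1)·C(21, 6) = 271320. Through P₂: C(12, 4)·C(14, 3) = 180180. Since P₁ is strictly southwest of P₂, a monotone path through both must visit P₁ then P₂; paths through both = C(5, 1)·C(7, 3)·C(14, 3) = 63700. Avoid both = 657800 − 271320 − 180180 + 63700 = 270000.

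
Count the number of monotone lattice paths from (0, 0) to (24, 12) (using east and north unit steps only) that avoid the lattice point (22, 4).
Number of paths = 1251004950

Total paths from (0, 0) to (24, 12): C(36, 24) = 1251677700. Paths through (22, 4): (paths (0, 0) → (22, 4)) × (paths (22, 4) → (24, 12)) = C(26, 22) · C(10, 2) = 14950 · 45 = 672750. Avoidance count = 1251677700 − 672750 = 1251004950.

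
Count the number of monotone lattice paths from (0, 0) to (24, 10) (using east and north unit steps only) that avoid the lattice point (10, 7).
Number of paths = 117903500

Total paths from (0, 0) to (24, 10): C(34, 24) = 131128140. Paths through (10, 7): (paths (0, 0) → (10, 7)) × (paths (10, 7) → (24, 10)) = C(17, 10) · C(17, 14) = 19448 · 680 = 13224640. Avoidance count = 131128140 − 13224640 = 117903500.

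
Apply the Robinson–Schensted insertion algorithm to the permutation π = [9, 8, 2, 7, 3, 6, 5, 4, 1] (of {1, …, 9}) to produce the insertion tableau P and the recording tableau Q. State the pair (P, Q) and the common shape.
P = [1, 3, 4] / [2] / [5] / [6] / [7] / [8] / [9];  Q = [1, 4, 6] / [2] / [3] / [5] / [7] / [8] / [9];  common shape = (3, 1, 1, 1, 1, 1, 1)

Row-insert the values π_1, π_2, … into P one at a time, bumping the leftmost entry strictly greater than the inserted value down to the next row. The recording tableau Q records, in position (i, j), the step at which that cell was added to P.
  Insert 9 (step 1): P = [9];  Q = [1]
  Insert 8 (step 2): P = [8] / [9];  Q = [1] / [2]
  Insert 2 (step 3): P = [2] / [8] / [9];  Q = [1] / [2] / [3]
  Insert 7 (step 4): P = [2, 7] / [8] / [9];  Q = [1, 4] / [2] / [3]
  Insert 3 (step 5): P = [2, 3] / [7] / [8] / [9];  Q = [1, 4] / [2] / [3] / [5]
  Insert 6 (step 6): P = [2, 3, 6] / [7] / [8] / [9];  Q = [1, 4, 6] / [2] / [3] / [5]
  Insert 5 (step 7): P = [2, 3, 5] / [6] / [7] / [8] / [9];  Q = [1, 4, 6] / [2] / [3] / [5] / [7]
  Insert 4 (step 8): P = [2, 3, 4] / [5] / [6] / [7] / [8] / [9];  Q = [1, 4, 6] / [2] / [3] / [5] / [7] / [8]
  Insert 1 (step 9): P = [1, 3, 4] / [2] / [5] / [6] / [7] / [8] / [9];  Q = [1, 4, 6] / [2] / [3] / [5] / [7] / [8] / [9]
Final shape: (3, 1, 1, 1, 1, 1, 1).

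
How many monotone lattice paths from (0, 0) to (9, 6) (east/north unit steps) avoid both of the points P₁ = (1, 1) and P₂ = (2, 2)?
Number of paths = 1771

Inclusion–exclusion. Total paths: C(15, 9) = 5005. Through P₁: C(2, 1)·C(13, 8) = 2574. Through P₂: C(4, 2)·C(11, 7) = 1980. Since P₁ is strictly southwest of P₂, a monotone path through both must visit P₁ then P₂; paths through both = C(2, 1)·C(2, 1)·C(11, 7) = 1320. Avoid both = 5005 − 2574 − 1980 + 1320 = 1771.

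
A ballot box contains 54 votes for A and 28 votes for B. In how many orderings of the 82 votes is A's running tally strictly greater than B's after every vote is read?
Strict-lead orderings = 2141545201251718788240

Total orderings of the 82 votes with 54 for A: C(82, 54) = 6754104096255420793680. By the Bertrand ballot formula (Cycle Lemma / reflection principle), the number of orderings in which A is strictly ahead of B throughout is (p − q)/(p + q) · C(p + q, p) = (54 − 28)/(54 + 28) · 6754104096255420793680 = 2141545201251718788240.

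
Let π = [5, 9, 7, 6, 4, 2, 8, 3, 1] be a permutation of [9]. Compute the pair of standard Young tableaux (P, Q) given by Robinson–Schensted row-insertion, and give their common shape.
P = [1, 3, 8] / [2, 6] / [4] / [5] / [7] / [9];  Q = [1, 2, 7] / [3, 8] / [4] / [5] / [6] / [9];  common shape = (3, 2, 1, 1, 1, 1)

Row-insert the values π_1, π_2, … into P one at a time, bumping the leftmost entry strictly greater than the inserted value down to the next row. The recording tableau Q records, in position (i, j), the step at which that cell was added to P.
  Insert 5 (step 1): P = [5];  Q = [1]
  Insert 9 (step 2): P = [5, 9];  Q = [1, 2]
  Insert 7 (step 3): P = [5, 7] / [9];  Q = [1, 2] / [3]
  Insert 6 (step 4): P = [5, 6] / [7] / [9];  Q = [1, 2] / [3] / [4]
  Insert 4 (step 5): P = [4, 6] / [5] / [7] / [9];  Q = [1, 2] / [3] / [4] / [5]
  Insert 2 (step 6): P = [2, 6] / [4] / [5] / [7] / [9];  Q = [1, 2] / [3] / [4] / [5] / [6]
  Insert 8 (step 7): P = [2, 6, 8] / [4] / [5] / [7] / [9];  Q = [1, 2, 7] / [3] / [4] / [5] / [6]
  Insert 3 (step 8): P = [2, 3, 8] / [4, 6] / [5] / [7] / [9];  Q = [1, 2, 7] / [3, 8] / [4] / [5] / [6]
  Insert 1 (step 9): P = [1, 3, 8] / [2, 6] / [4] / [5] / [7] / [9];  Q = [1, 2, 7] / [3, 8] / [4] / [5] / [6] / [9]
Final shape: (3, 2, 1, 1, 1, 1).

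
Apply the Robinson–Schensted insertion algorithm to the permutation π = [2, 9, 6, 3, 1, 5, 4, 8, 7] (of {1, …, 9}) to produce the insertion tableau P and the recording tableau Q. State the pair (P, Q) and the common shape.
P = [1, 3, 4, 7] / [2, 5, 8] / [6] / [9];  Q = [1, 2, 6, 8] / [3, 7, 9] / [4] / [5];  common shape = (4, 3, 1, 1)

Row-insert the values π_1, π_2, … into P one at a time, bumping the leftmost entry strictly greater than the inserted value down to the next row. The recording tableau Q records, in position (i, j), the step at which that cell was added to P.
  Insert 2 (step 1): P = [2];  Q = [1]
  Insert 9 (step 2): P = [2, 9];  Q = [1, 2]
  Insert 6 (step 3): P = [2, 6] / [9];  Q = [1, 2] / [3]
  Insert 3 (step 4): P = [2, 3] / [6] / [9];  Q = [1, 2] / [3] / [4]
  Insert 1 (step 5): P = [1, 3] / [2] / [6] / [9];  Q = [1, 2] / [3] / [4] / [5]
  Insert 5 (step 6): P = [1, 3, 5] / [2] / [6] / [9];  Q = [1, 2, 6] / [3] / [4] / [5]
  Insert 4 (step 7): P = [1, 3, 4] / [2, 5] / [6] / [9];  Q = [1, 2, 6] / [3, 7] / [4] / [5]
  Insert 8 (step 8): P = [1, 3, 4, 8] / [2, 5] / [6] / [9];  Q = [1, 2, 6, 8] / [3, 7] / [4] / [5]
  Insert 7 (step 9): P = [1, 3, 4, 7] / [2, 5, 8] / [6] / [9];  Q = [1, 2, 6, 8] / [3, 7, 9] / [4] / [5]
Final shape: (4, 3, 1, 1).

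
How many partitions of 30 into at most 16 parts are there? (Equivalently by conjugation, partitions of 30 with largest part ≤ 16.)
p(30, parts ≤ 16) = 5231

Use the recurrence p(n, m) = p(n, m−1) + p(n−m, m): either the largest part is < m (count p(n, m−1)) or the largest part is exactly m (remove one copy of m, count p(n−m, m)). With p(0, ·) = 1 this gives p(30, parts ≤ 16) = 5231. (By conjugating Young diagrams, this also counts partitions of 30 into at most 16 parts.)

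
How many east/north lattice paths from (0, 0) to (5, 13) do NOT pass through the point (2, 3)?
Number of paths = 5708

Total paths from (0, 0) to (5, 13): C(18, 5) = 8568. Paths through (2, 3): (paths (0, 0) → (2, 3)) × (paths (2, 3) → (5, 13)) = C(5, 2) · C(13, 3) = 10 · 286 = 2860. Avoidance count = 8568 − 2860 = 5708.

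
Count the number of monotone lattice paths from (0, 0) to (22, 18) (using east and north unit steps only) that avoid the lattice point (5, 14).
Number of paths = 113310668220

Total paths from (0, 0) to (22, 18): C(40, 22) = 113380261800. Paths through (5, 14): (paths (0, 0) → (5, 14)) × (paths (5, 14) → (22, 18)) = C(19, 5) · C(21, 17) = 11628 · 5985 = 69593580. Avoidance count = 113380261800 − 69593580 = 113310668220.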